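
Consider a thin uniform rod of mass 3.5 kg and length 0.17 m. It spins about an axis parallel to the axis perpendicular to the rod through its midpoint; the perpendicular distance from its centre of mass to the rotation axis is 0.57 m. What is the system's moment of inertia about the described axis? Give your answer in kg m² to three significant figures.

1.15

I_cm = (1/12)ML² = (1/12)(3.5)(0.17)² = 0.0084292 kg m²; centre at d = 0.57 m, so the parallel axis theorem gives I = 0.0084292 + (3.5)(0.57)² = 1.1456 kg m².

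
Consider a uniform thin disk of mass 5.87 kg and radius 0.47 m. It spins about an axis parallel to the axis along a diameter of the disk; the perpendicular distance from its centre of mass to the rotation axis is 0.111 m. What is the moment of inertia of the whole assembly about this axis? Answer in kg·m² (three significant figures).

0.396

I_cm = (1/4)MR² = (1/4)(5.87)(0.47)² = 0.32417 kg·m²; centre at d = 0.111 m, so I = I_cm + Md² gives I = 0.32417 + (5.87)(0.111)² = 0.3965 kg·m².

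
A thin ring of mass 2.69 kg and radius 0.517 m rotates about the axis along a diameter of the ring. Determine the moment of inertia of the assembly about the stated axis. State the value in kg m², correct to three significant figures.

0.360

I_cm = (1/2)MR² = (1/2)(2.69)(0.517)² = 0.3595 kg m²; axis through the centre, so I = 0.3595 kg m².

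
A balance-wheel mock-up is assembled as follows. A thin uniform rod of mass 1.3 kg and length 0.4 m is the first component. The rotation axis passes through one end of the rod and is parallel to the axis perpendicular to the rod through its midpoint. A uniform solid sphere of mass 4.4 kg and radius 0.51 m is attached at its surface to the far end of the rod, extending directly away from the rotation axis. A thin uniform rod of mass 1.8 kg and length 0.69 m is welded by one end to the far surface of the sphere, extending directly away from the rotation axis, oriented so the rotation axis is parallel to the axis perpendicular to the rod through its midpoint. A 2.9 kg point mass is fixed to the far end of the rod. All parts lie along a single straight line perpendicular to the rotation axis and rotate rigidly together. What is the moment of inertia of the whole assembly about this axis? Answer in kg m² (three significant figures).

22.8

Thin rod: I_cm = (1/12)ML² = (1/12)(1.3)(0.4)² = 0.017333 kg m²; centre at d = 0.2 m, so the parallel axis theorem gives I = 0.017333 + (1.3)(0.2)² = 0.069333 kg m².
Solid sphere: I_cm = (2/5)MR² = (2/5)(4.4)(0.51)² = 0.45778 kg m²; centre at d = 0.2 + 0.2 + 0.51 = 0.91 m, so the parallel axis theorem gives I = 0.45778 + (4.4)(0.91)² = 4.1014 kg m².
Thin rod: I_cm = (1/12)ML² = (1/12)(1.8)(0.69)² = 0.071415 kg m²; centre at d = 0.2 + 0.2 + 0.51 + 0.51 + 0.345 = 1.765 m, so the parallel axis theorem gives I = 0.071415 + (1.8)(1.765)² = 5.6788 kg m².
Point mass: I_cm = 0; centre at d = 0.2 + 0.2 + 0.51 + 0.51 + 0.345 + 0.345 = 2.11 m, so the parallel axis theorem gives I = 0 + (2.9)(2.11)² = 12.911 kg m².
Total I = 0.069333 + 4.1014 + 5.6788 + 12.911 = 22.761 kg m².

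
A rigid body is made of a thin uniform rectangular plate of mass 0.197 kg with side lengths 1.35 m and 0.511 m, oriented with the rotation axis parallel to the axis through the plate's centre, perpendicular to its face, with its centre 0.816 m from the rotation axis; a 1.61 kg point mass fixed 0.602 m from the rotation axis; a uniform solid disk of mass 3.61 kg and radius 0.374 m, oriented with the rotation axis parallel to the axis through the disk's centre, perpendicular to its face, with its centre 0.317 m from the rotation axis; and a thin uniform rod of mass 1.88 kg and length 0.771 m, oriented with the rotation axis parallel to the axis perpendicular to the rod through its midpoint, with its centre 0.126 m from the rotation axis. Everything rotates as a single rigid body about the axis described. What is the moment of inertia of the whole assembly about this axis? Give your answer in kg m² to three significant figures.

Rectangular plate: I_cm = (1/12)M(a²+b²) = (1/12)(0.197)[(1.35)² + (0.511)²] = 0.034206 kg m²; centre at d = 0.816 m, so I = I_cm + Md² gives I = 0.034206 + (0.197)(0.816)² = 0.16538 kg m².
Point mass: I_cm = 0; centre at d = 0.602 m, so I = I_cm + Md² gives I = 0 + (1.61)(0.602)² = 0.58347 kg m².
Solid disk: I_cm = (1/2)MR² = (1/2)(3.61)(0.374)² = 0.25248 kg m²; centre at d = 0.317 m, so I = I_cm + Md² gives I = 0.25248 + (3.61)(0.317)² = 0.61524 kg m².
Thin rod: I_cm = (1/12)ML² = (1/12)(1.88)(0.771)² = 0.093129 kg m²; centre at d = 0.126 m, so I = I_cm + Md² gives I = 0.093129 + (1.88)(0.126)² = 0.12298 kg m².
Total I = 0.16538 + 0.58347 + 0.61524 + 0.12298 = 1.4871 kg m².

1.49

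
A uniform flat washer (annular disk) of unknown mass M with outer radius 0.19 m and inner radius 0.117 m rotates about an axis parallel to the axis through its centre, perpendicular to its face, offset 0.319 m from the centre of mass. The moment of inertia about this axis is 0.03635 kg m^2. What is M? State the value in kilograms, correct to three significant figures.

I = I_cm + Md² = (1/2)M(R²+r²) + Md² = M·[0.5·[(0.19)² + (0.117)²] + (0.319)²] = M·0.12666.
So M = 0.03635 / 0.12666 = 0.287 kg.

0.287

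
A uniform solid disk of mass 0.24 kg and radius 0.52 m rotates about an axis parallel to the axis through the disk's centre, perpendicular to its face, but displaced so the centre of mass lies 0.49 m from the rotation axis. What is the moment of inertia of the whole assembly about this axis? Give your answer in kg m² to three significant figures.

0.0901

I_cm = (1/2)MR² = (1/2)(0.24)(0.52)² = 0.032448 kg m²; centre at d = 0.49 m, so the parallel axis theorem gives I = 0.032448 + (0.24)(0.49)² = 0.090072 kg m².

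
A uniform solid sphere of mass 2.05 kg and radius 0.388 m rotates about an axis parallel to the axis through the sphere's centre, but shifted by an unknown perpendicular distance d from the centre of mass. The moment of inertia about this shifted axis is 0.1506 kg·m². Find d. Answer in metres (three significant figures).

0.115

About the centre-of-mass axis, I_cm = (2/5)MR² = (2/5)(2.05)(0.388)² = 0.12345 kg·m².
Parallel axis theorem: I = I_cm + Md², so Md² = 0.1506 − 0.12345 = 0.027154 kg·m².
d = √(0.027154 / 2.05) = 0.11509 m.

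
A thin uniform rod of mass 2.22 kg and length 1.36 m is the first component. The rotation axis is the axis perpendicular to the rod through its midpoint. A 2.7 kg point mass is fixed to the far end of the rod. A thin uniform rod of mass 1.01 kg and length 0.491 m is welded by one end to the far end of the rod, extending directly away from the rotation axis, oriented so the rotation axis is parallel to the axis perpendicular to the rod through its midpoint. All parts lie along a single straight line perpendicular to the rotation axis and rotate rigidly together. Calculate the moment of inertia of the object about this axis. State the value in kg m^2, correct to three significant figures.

Thin rod: I_cm = (1/12)ML² = (1/12)(2.22)(1.36)² = 0.34218 kg m^2; axis through the centre, so I = 0.34218 kg m^2.
Point mass: I_cm = 0; centre at d = 0.68 m, so the parallel axis theorem gives I = 0 + (2.7)(0.68)² = 1.2485 kg m^2.
Thin rod: I_cm = (1/12)ML² = (1/12)(1.01)(0.491)² = 0.020291 kg m^2; centre at d = 0.68 + 0.2455 = 0.9255 m, so the parallel axis theorem gives I = 0.020291 + (1.01)(0.9255)² = 0.88541 kg m^2.
Total I = 0.34218 + 1.2485 + 0.88541 = 2.4761 kg m^2.

2.48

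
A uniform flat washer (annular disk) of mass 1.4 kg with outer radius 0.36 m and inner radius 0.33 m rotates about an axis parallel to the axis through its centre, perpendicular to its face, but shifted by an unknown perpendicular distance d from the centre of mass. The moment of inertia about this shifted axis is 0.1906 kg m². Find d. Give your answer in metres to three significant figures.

0.130

About the centre-of-mass axis, I_cm = (1/2)M(R²+r²) = (1/2)(1.4)[(0.36)² + (0.33)²] = 0.16695 kg m².
Parallel axis theorem: I = I_cm + Md², so Md² = 0.1906 − 0.16695 = 0.02365 kg m².
d = √(0.02365 / 1.4) = 0.12997 m.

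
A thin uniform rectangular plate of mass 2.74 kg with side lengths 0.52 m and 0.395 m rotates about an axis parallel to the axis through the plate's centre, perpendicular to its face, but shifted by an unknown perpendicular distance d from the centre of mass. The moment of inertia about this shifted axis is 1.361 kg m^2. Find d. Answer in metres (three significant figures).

0.679

About the centre-of-mass axis, I_cm = (1/12)M(a²+b²) = (1/12)(2.74)[(0.52)² + (0.395)²] = 0.097367 kg m^2.
Parallel axis theorem: I = I_cm + Md², so Md² = 1.361 − 0.097367 = 1.2636 kg m^2.
d = √(1.2636 / 2.74) = 0.6791 m.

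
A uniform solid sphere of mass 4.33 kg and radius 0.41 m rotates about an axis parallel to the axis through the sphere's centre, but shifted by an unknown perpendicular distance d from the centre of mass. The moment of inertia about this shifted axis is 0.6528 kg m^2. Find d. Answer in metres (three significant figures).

About the centre-of-mass axis, I_cm = (2/5)MR² = (2/5)(4.33)(0.41)² = 0.29115 kg m^2.
Parallel axis theorem: I = I_cm + Md², so Md² = 0.6528 − 0.29115 = 0.36165 kg m^2.
d = √(0.36165 / 4.33) = 0.289 m.

0.289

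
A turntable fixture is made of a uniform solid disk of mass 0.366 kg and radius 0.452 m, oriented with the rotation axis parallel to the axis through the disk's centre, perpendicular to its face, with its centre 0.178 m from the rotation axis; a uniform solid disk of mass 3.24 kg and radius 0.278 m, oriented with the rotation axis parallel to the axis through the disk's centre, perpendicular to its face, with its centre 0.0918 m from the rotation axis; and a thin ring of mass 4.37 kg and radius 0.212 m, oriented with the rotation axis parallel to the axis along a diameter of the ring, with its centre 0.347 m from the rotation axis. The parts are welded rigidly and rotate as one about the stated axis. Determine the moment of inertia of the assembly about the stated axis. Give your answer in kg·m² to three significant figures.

Solid disk: I_cm = (1/2)MR² = (1/2)(0.366)(0.452)² = 0.037388 kg·m²; centre at d = 0.178 m, so the parallel axis theorem gives I = 0.037388 + (0.366)(0.178)² = 0.048984 kg·m².
Solid disk: I_cm = (1/2)MR² = (1/2)(3.24)(0.278)² = 0.1252 kg·m²; centre at d = 0.0918 m, so the parallel axis theorem gives I = 0.1252 + (3.24)(0.0918)² = 0.1525 kg·m².
Thin ring: I_cm = (1/2)MR² = (1/2)(4.37)(0.212)² = 0.098203 kg·m²; centre at d = 0.347 m, so the parallel axis theorem gives I = 0.098203 + (4.37)(0.347)² = 0.62439 kg·m².
Total I = 0.048984 + 0.1525 + 0.62439 = 0.82588 kg·m².

0.826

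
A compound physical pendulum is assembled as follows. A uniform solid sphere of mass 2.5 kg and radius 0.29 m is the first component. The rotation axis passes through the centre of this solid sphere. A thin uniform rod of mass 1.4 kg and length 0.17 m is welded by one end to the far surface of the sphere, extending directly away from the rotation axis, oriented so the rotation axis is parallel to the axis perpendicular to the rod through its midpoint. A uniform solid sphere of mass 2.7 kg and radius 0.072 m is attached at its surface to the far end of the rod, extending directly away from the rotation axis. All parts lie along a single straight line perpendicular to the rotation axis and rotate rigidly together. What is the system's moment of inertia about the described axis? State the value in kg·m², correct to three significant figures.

1.05

Solid sphere: I_cm = (2/5)MR² = (2/5)(2.5)(0.29)² = 0.0841 kg·m²; axis through the centre, so I = 0.0841 kg·m².
Thin rod: I_cm = (1/12)ML² = (1/12)(1.4)(0.17)² = 0.0033717 kg·m²; centre at d = 0.29 + 0.085 = 0.375 m, so I = I_cm + Md² gives I = 0.0033717 + (1.4)(0.375)² = 0.20025 kg·m².
Solid sphere: I_cm = (2/5)MR² = (2/5)(2.7)(0.072)² = 0.0055987 kg·m²; centre at d = 0.29 + 0.085 + 0.085 + 0.072 = 0.532 m, so I = I_cm + Md² gives I = 0.0055987 + (2.7)(0.532)² = 0.76976 kg·m².
Total I = 0.0841 + 0.20025 + 0.76976 = 1.0541 kg·m².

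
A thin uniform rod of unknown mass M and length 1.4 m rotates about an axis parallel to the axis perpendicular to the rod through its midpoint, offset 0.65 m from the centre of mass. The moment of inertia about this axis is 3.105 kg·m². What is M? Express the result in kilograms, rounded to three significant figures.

I = I_cm + Md² = (1/12)ML² + Md² = M·[0.0833333·(1.4)² + (0.65)²] = M·0.58583.
So M = 3.105 / 0.58583 = 5.3001 kg.

5.30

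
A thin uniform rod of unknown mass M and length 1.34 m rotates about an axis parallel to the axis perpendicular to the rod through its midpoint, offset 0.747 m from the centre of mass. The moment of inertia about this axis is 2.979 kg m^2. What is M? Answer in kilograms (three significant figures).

4.21

I = I_cm + Md² = (1/12)ML² + Md² = M·[0.0833333·(1.34)² + (0.747)²] = M·0.70764.
So M = 2.979 / 0.70764 = 4.2098 kg.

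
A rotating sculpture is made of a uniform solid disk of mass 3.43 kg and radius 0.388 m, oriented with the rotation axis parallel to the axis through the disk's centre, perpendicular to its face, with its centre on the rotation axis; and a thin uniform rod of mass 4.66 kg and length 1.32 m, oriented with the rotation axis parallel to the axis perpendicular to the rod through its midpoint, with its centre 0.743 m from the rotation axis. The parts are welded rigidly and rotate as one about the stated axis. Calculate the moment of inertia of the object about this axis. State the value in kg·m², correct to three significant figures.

3.51

Solid disk: I_cm = (1/2)MR² = (1/2)(3.43)(0.388)² = 0.25818 kg·m²; axis through the centre, so I = 0.25818 kg·m².
Thin rod: I_cm = (1/12)ML² = (1/12)(4.66)(1.32)² = 0.67663 kg·m²; centre at d = 0.743 m, so I = I_cm + Md² gives I = 0.67663 + (4.66)(0.743)² = 3.2492 kg·m².
Total I = 0.25818 + 3.2492 = 3.5074 kg·m².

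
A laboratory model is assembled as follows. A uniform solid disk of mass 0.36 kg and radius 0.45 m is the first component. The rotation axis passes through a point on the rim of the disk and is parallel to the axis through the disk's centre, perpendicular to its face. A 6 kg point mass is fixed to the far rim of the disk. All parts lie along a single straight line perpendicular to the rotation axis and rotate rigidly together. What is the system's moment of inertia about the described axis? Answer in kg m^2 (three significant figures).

4.97

Solid disk: I_cm = (1/2)MR² = (1/2)(0.36)(0.45)² = 0.03645 kg m^2; centre at d = 0.45 m, so I = I_cm + Md² gives I = 0.03645 + (0.36)(0.45)² = 0.10935 kg m^2.
Point mass: I_cm = 0; centre at d = 0.45 + 0.45 = 0.9 m, so I = I_cm + Md² gives I = 0 + (6)(0.9)² = 4.86 kg m^2.
Total I = 0.10935 + 4.86 = 4.9694 kg m^2.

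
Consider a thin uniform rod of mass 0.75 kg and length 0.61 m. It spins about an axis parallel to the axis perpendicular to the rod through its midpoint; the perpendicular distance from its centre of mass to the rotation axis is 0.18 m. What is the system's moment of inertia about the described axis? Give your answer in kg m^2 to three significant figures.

0.0476

I_cm = (1/12)ML² = (1/12)(0.75)(0.61)² = 0.023256 kg m^2; centre at d = 0.18 m, so the parallel axis theorem gives I = 0.023256 + (0.75)(0.18)² = 0.047556 kg m^2.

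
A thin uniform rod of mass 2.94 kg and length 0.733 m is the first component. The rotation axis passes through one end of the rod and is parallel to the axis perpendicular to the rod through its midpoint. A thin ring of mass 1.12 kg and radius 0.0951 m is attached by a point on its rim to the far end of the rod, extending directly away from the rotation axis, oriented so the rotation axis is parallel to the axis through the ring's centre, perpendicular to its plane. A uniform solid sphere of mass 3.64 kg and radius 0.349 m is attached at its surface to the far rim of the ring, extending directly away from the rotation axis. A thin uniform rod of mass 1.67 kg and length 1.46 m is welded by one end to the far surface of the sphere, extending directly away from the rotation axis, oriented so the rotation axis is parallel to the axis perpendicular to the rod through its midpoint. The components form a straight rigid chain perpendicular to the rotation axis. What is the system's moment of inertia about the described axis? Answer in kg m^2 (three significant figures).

16.9

Thin rod: I_cm = (1/12)ML² = (1/12)(2.94)(0.733)² = 0.13164 kg m^2; centre at d = 0.3665 m, so I = I_cm + Md² gives I = 0.13164 + (2.94)(0.3665)² = 0.52654 kg m^2.
Thin ring: I_cm = MR² = (1.12)(0.0951)² = 0.010129 kg m^2; centre at d = 0.3665 + 0.3665 + 0.0951 = 0.8281 m, so I = I_cm + Md² gives I = 0.010129 + (1.12)(0.8281)² = 0.77817 kg m^2.
Solid sphere: I_cm = (2/5)MR² = (2/5)(3.64)(0.349)² = 0.17734 kg m^2; centre at d = 0.3665 + 0.3665 + 0.0951 + 0.0951 + 0.349 = 1.2722 m, so I = I_cm + Md² gives I = 0.17734 + (3.64)(1.2722)² = 6.0687 kg m^2.
Thin rod: I_cm = (1/12)ML² = (1/12)(1.67)(1.46)² = 0.29665 kg m^2; centre at d = 0.3665 + 0.3665 + 0.0951 + 0.0951 + 0.349 + 0.349 + 0.73 = 2.3512 m, so I = I_cm + Md² gives I = 0.29665 + (1.67)(2.3512)² = 9.5286 kg m^2.
Total I = 0.52654 + 0.77817 + 6.0687 + 9.5286 = 16.902 kg m^2.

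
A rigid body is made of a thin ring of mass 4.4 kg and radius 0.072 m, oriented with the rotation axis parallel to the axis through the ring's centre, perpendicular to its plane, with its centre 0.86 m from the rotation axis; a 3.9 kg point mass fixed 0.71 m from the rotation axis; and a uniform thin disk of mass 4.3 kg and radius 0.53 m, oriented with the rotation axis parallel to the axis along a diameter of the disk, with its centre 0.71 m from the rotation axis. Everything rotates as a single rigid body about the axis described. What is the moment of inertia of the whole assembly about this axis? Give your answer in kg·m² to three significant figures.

Thin ring: I_cm = MR² = (4.4)(0.072)² = 0.02281 kg·m²; centre at d = 0.86 m, so I = I_cm + Md² gives I = 0.02281 + (4.4)(0.86)² = 3.277 kg·m².
Point mass: I_cm = 0; centre at d = 0.71 m, so I = I_cm + Md² gives I = 0 + (3.9)(0.71)² = 1.966 kg·m².
Thin disk: I_cm = (1/4)MR² = (1/4)(4.3)(0.53)² = 0.30197 kg·m²; centre at d = 0.71 m, so I = I_cm + Md² gives I = 0.30197 + (4.3)(0.71)² = 2.4696 kg·m².
Total I = 3.277 + 1.966 + 2.4696 = 7.7126 kg·m².

7.71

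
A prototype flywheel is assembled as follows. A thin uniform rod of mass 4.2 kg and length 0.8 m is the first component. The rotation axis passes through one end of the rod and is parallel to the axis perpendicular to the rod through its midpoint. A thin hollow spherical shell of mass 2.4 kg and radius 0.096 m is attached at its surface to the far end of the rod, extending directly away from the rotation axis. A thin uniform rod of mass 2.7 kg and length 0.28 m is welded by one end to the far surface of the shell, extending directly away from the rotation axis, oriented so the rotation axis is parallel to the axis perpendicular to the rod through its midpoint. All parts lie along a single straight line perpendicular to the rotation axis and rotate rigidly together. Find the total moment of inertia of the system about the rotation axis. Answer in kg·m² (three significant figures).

Thin rod: I_cm = (1/12)ML² = (1/12)(4.2)(0.8)² = 0.224 kg·m²; centre at d = 0.4 m, so the parallel axis theorem gives I = 0.224 + (4.2)(0.4)² = 0.896 kg·m².
Spherical shell: I_cm = (2/3)MR² = (2/3)(2.4)(0.096)² = 0.014746 kg·m²; centre at d = 0.4 + 0.4 + 0.096 = 0.896 m, so the parallel axis theorem gives I = 0.014746 + (2.4)(0.896)² = 1.9415 kg·m².
Thin rod: I_cm = (1/12)ML² = (1/12)(2.7)(0.28)² = 0.01764 kg·m²; centre at d = 0.4 + 0.4 + 0.096 + 0.096 + 0.14 = 1.132 m, so the parallel axis theorem gives I = 0.01764 + (2.7)(1.132)² = 3.4775 kg·m².
Total I = 0.896 + 1.9415 + 3.4775 = 6.315 kg·m².

6.31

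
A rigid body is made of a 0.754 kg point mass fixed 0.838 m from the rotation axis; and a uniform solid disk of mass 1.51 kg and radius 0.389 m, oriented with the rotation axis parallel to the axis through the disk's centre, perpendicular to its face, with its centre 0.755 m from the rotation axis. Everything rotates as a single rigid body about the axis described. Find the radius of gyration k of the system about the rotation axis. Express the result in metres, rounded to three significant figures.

0.815

Point mass: I_cm = 0; centre at d = 0.838 m, so I = I_cm + Md² gives I = 0 + (0.754)(0.838)² = 0.52949 kg·m².
Solid disk: I_cm = (1/2)MR² = (1/2)(1.51)(0.389)² = 0.11425 kg·m²; centre at d = 0.755 m, so I = I_cm + Md² gives I = 0.11425 + (1.51)(0.755)² = 0.97499 kg·m².
Total I = 1.5045 kg·m²; total mass M = 2.264 kg.
k = √(I/M) = √(1.5045/2.264) = 0.81518 m.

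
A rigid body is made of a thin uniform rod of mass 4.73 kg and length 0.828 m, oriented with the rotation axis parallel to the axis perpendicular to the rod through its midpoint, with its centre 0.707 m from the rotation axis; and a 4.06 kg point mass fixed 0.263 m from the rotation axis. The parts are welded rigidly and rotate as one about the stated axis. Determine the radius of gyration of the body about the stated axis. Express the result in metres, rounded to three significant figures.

0.576

Thin rod: I_cm = (1/12)ML² = (1/12)(4.73)(0.828)² = 0.27023 kg m^2; centre at d = 0.707 m, so I = I_cm + Md² gives I = 0.27023 + (4.73)(0.707)² = 2.6345 kg m^2.
Point mass: I_cm = 0; centre at d = 0.263 m, so I = I_cm + Md² gives I = 0 + (4.06)(0.263)² = 0.28083 kg m^2.
Total I = 2.9153 kg m^2; total mass M = 8.79 kg.
k = √(I/M) = √(2.9153/8.79) = 0.5759 m.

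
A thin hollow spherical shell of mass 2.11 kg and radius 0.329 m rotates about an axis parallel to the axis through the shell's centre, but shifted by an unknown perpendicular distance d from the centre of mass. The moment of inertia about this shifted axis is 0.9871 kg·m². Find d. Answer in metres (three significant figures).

0.629

About the centre-of-mass axis, I_cm = (2/3)MR² = (2/3)(2.11)(0.329)² = 0.15226 kg·m².
Parallel axis theorem: I = I_cm + Md², so Md² = 0.9871 − 0.15226 = 0.83484 kg·m².
d = √(0.83484 / 2.11) = 0.62901 m.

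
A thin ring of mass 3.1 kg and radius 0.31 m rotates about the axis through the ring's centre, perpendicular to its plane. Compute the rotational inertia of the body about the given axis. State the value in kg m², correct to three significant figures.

I_cm = MR² = (3.1)(0.31)² = 0.29791 kg m²; axis through the centre, so I = 0.29791 kg m².

0.298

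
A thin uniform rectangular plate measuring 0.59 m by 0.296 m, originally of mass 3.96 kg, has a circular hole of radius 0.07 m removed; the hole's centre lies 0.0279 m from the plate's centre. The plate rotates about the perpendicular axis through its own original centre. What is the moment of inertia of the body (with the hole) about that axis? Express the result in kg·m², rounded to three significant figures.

Unpierced body about its centre: I₀ = (1/12)M(a²+b²) = (1/12)(3.96)[(0.59)² + (0.296)²] = 0.14379 kg·m².
The removed disk has mass m = M·πr²/(ab) = (3.96)·π(0.07)²/(0.59·0.296) = 0.34906 kg (same uniform areal density).
Its moment of inertia about the rotation axis (parallel-axis theorem): I_hole = (1/2)mr² + md² = (1/2)(0.34906)(0.07)² + (0.34906)(0.0279)² = 0.0011269 kg·m².
Treating the hole as negative mass, I = I₀ − I_hole = 0.14379 − 0.0011269 = 0.14266 kg·m².

0.143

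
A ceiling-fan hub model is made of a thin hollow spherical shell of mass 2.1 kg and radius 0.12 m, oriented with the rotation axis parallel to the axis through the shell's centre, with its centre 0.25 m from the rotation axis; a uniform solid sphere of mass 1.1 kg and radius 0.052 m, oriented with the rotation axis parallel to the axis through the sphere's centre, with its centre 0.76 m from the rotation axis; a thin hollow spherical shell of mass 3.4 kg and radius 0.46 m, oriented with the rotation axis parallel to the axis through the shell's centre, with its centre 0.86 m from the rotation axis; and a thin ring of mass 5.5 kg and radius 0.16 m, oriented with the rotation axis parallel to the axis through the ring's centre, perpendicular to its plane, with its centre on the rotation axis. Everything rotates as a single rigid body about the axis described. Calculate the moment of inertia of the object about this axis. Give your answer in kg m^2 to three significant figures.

3.92

Spherical shell: I_cm = (2/3)MR² = (2/3)(2.1)(0.12)² = 0.02016 kg m^2; centre at d = 0.25 m, so I = I_cm + Md² gives I = 0.02016 + (2.1)(0.25)² = 0.15141 kg m^2.
Solid sphere: I_cm = (2/5)MR² = (2/5)(1.1)(0.052)² = 0.0011898 kg m^2; centre at d = 0.76 m, so I = I_cm + Md² gives I = 0.0011898 + (1.1)(0.76)² = 0.63655 kg m^2.
Spherical shell: I_cm = (2/3)MR² = (2/3)(3.4)(0.46)² = 0.47963 kg m^2; centre at d = 0.86 m, so I = I_cm + Md² gives I = 0.47963 + (3.4)(0.86)² = 2.9943 kg m^2.
Thin ring: I_cm = MR² = (5.5)(0.16)² = 0.1408 kg m^2; axis through the centre, so I = 0.1408 kg m^2.
Total I = 0.15141 + 0.63655 + 2.9943 + 0.1408 = 3.923 kg m^2.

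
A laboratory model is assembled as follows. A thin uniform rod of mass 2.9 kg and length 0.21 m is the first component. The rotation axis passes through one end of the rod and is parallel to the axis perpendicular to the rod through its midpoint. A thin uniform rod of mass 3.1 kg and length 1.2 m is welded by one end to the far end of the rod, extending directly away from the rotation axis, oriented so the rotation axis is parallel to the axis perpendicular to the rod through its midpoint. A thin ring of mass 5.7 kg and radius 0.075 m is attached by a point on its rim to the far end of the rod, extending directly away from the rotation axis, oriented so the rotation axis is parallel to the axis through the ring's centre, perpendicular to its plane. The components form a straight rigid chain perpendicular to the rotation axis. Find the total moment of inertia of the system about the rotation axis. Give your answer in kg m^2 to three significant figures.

Thin rod: I_cm = (1/12)ML² = (1/12)(2.9)(0.21)² = 0.010657 kg m^2; centre at d = 0.105 m, so I = I_cm + Md² gives I = 0.010657 + (2.9)(0.105)² = 0.04263 kg m^2.
Thin rod: I_cm = (1/12)ML² = (1/12)(3.1)(1.2)² = 0.372 kg m^2; centre at d = 0.105 + 0.105 + 0.6 = 0.81 m, so I = I_cm + Md² gives I = 0.372 + (3.1)(0.81)² = 2.4059 kg m^2.
Thin ring: I_cm = MR² = (5.7)(0.075)² = 0.032063 kg m^2; centre at d = 0.105 + 0.105 + 0.6 + 0.6 + 0.075 = 1.485 m, so I = I_cm + Md² gives I = 0.032063 + (5.7)(1.485)² = 12.602 kg m^2.
Total I = 0.04263 + 2.4059 + 12.602 = 15.05 kg m^2.

15.1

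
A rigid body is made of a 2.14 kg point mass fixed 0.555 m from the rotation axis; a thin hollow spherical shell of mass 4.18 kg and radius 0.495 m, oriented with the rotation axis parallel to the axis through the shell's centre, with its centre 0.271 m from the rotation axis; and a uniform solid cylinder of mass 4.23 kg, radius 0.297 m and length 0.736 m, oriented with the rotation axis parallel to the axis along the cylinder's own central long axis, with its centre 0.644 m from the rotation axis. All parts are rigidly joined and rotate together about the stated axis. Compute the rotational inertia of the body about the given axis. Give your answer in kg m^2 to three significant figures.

3.59

Point mass: I_cm = 0; centre at d = 0.555 m, so I = I_cm + Md² gives I = 0 + (2.14)(0.555)² = 0.65917 kg m^2.
Spherical shell: I_cm = (2/3)MR² = (2/3)(4.18)(0.495)² = 0.6828 kg m^2; centre at d = 0.271 m, so I = I_cm + Md² gives I = 0.6828 + (4.18)(0.271)² = 0.98979 kg m^2.
Solid cylinder: I_cm = (1/2)MR² = (1/2)(4.23)(0.297)² = 0.18656 kg m^2; centre at d = 0.644 m, so I = I_cm + Md² gives I = 0.18656 + (4.23)(0.644)² = 1.9409 kg m^2.
Total I = 0.65917 + 0.98979 + 1.9409 = 3.5899 kg m^2.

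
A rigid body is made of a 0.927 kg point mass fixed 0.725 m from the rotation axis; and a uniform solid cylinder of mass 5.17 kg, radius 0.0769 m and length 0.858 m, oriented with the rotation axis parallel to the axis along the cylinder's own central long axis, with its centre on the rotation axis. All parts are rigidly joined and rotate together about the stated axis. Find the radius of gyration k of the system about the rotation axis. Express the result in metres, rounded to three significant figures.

0.287

Point mass: I_cm = 0; centre at d = 0.725 m, so I = I_cm + Md² gives I = 0 + (0.927)(0.725)² = 0.48725 kg m².
Solid cylinder: I_cm = (1/2)MR² = (1/2)(5.17)(0.0769)² = 0.015287 kg m²; axis through the centre, so I = 0.015287 kg m².
Total I = 0.50254 kg m²; total mass M = 6.097 kg.
k = √(I/M) = √(0.50254/6.097) = 0.2871 m.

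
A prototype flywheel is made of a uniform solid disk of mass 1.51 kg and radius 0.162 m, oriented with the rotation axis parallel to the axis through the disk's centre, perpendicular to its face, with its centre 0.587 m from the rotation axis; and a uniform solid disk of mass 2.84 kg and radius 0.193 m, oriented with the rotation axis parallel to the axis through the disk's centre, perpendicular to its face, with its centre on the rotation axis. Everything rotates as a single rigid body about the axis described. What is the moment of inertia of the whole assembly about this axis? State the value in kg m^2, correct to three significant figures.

Solid disk: I_cm = (1/2)MR² = (1/2)(1.51)(0.162)² = 0.019814 kg m^2; centre at d = 0.587 m, so the parallel axis theorem gives I = 0.019814 + (1.51)(0.587)² = 0.54011 kg m^2.
Solid disk: I_cm = (1/2)MR² = (1/2)(2.84)(0.193)² = 0.052894 kg m^2; axis through the centre, so I = 0.052894 kg m^2.
Total I = 0.54011 + 0.052894 = 0.59301 kg m^2.

0.593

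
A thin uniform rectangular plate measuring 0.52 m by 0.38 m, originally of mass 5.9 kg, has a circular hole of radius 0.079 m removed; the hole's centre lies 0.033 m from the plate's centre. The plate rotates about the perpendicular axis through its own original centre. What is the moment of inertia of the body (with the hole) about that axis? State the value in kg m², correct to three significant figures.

0.201

Unpierced body about its centre: I₀ = (1/12)M(a²+b²) = (1/12)(5.9)[(0.52)² + (0.38)²] = 0.20394 kg m².
The removed disk has mass m = M·πr²/(ab) = (5.9)·π(0.079)²/(0.52·0.38) = 0.58542 kg (same uniform areal density).
Its moment of inertia about the rotation axis (parallel-axis theorem): I_hole = (1/2)mr² + md² = (1/2)(0.58542)(0.079)² + (0.58542)(0.033)² = 0.0024643 kg m².
Treating the hole as negative mass, I = I₀ − I_hole = 0.20394 − 0.0024643 = 0.20148 kg m².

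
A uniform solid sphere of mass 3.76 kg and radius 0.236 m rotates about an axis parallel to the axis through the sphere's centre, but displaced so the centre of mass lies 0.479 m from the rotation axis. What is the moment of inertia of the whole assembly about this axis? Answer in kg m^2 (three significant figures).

I_cm = (2/5)MR² = (2/5)(3.76)(0.236)² = 0.083767 kg m^2; centre at d = 0.479 m, so I = I_cm + Md² gives I = 0.083767 + (3.76)(0.479)² = 0.94646 kg m^2.

0.946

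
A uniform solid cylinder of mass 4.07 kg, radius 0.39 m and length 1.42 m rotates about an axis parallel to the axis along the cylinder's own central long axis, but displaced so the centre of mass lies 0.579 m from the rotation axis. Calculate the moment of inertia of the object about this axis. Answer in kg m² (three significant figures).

I_cm = (1/2)MR² = (1/2)(4.07)(0.39)² = 0.30952 kg m²; centre at d = 0.579 m, so I = I_cm + Md² gives I = 0.30952 + (4.07)(0.579)² = 1.674 kg m².

1.67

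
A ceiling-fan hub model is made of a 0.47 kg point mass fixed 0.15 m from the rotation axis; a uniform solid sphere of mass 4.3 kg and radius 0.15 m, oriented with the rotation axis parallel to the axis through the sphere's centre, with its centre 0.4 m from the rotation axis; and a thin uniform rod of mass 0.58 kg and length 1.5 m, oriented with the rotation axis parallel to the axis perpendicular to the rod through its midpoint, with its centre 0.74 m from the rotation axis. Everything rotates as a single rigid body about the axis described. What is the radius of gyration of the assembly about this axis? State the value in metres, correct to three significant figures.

0.466

Point mass: I_cm = 0; centre at d = 0.15 m, so the parallel axis theorem gives I = 0 + (0.47)(0.15)² = 0.010575 kg m^2.
Solid sphere: I_cm = (2/5)MR² = (2/5)(4.3)(0.15)² = 0.0387 kg m^2; centre at d = 0.4 m, so the parallel axis theorem gives I = 0.0387 + (4.3)(0.4)² = 0.7267 kg m^2.
Thin rod: I_cm = (1/12)ML² = (1/12)(0.58)(1.5)² = 0.10875 kg m^2; centre at d = 0.74 m, so the parallel axis theorem gives I = 0.10875 + (0.58)(0.74)² = 0.42636 kg m^2.
Total I = 1.1636 kg m^2; total mass M = 5.35 kg.
k = √(I/M) = √(1.1636/5.35) = 0.46637 m.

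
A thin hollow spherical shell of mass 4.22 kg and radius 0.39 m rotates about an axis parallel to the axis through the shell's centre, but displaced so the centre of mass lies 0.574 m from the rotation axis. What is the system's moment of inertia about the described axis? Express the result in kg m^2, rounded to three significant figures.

1.82

I_cm = (2/3)MR² = (2/3)(4.22)(0.39)² = 0.42791 kg m^2; centre at d = 0.574 m, so I = I_cm + Md² gives I = 0.42791 + (4.22)(0.574)² = 1.8183 kg m^2.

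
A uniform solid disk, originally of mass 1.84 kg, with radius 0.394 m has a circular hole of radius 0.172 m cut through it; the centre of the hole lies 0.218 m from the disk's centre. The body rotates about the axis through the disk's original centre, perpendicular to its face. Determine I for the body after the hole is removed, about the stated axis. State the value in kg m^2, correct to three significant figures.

0.121

Unpierced body about its centre: I₀ = (1/2)MR² = (1/2)(1.84)(0.394)² = 0.14282 kg m^2.
The removed disk has mass m = M·(r/R)² = (1.84)(0.172/0.394)² = 0.35066 kg (same uniform areal density).
Its moment of inertia about the rotation axis (parallel-axis theorem): I_hole = (1/2)mr² + md² = (1/2)(0.35066)(0.172)² + (0.35066)(0.218)² = 0.021852 kg m^2.
Treating the hole as negative mass, I = I₀ − I_hole = 0.14282 − 0.021852 = 0.12097 kg m^2.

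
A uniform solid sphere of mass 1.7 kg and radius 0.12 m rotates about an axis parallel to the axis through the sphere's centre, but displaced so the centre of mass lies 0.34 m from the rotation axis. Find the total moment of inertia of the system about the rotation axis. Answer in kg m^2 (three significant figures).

I_cm = (2/5)MR² = (2/5)(1.7)(0.12)² = 0.009792 kg m^2; centre at d = 0.34 m, so the parallel axis theorem gives I = 0.009792 + (1.7)(0.34)² = 0.20631 kg m^2.

0.206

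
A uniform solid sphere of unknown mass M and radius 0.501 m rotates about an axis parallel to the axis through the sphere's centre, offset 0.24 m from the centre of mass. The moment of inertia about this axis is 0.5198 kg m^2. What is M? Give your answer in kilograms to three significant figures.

I = I_cm + Md² = (2/5)MR² + Md² = M·[0.4·(0.501)² + (0.24)²] = M·0.158.
So M = 0.5198 / 0.158 = 3.2899 kg.

3.29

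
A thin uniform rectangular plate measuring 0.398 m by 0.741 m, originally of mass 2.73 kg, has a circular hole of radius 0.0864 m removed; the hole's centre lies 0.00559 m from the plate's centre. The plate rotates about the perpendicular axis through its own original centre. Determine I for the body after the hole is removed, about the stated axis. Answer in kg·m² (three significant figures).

Unpierced body about its centre: I₀ = (1/12)M(a²+b²) = (1/12)(2.73)[(0.398)² + (0.741)²] = 0.16095 kg·m².
The removed disk has mass m = M·πr²/(ab) = (2.73)·π(0.0864)²/(0.398·0.741) = 0.21709 kg (same uniform areal density).
Its moment of inertia about the rotation axis (parallel-axis theorem): I_hole = (1/2)mr² + md² = (1/2)(0.21709)(0.0864)² + (0.21709)(0.00559)² = 0.00081707 kg·m².
Treating the hole as negative mass, I = I₀ − I_hole = 0.16095 − 0.00081707 = 0.16014 kg·m².

0.160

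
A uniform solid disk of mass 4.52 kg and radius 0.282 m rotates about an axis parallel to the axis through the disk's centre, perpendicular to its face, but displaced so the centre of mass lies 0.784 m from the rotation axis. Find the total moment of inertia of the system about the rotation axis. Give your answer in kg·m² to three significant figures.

I_cm = (1/2)MR² = (1/2)(4.52)(0.282)² = 0.17972 kg·m²; centre at d = 0.784 m, so the parallel axis theorem gives I = 0.17972 + (4.52)(0.784)² = 2.958 kg·m².

2.96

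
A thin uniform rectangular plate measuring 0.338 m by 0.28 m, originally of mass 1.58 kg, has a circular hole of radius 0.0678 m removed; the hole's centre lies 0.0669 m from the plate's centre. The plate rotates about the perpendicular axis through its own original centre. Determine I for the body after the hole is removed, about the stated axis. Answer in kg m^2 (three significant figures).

Unpierced body about its centre: I₀ = (1/12)M(a²+b²) = (1/12)(1.58)[(0.338)² + (0.28)²] = 0.025365 kg m^2.
The removed disk has mass m = M·πr²/(ab) = (1.58)·π(0.0678)²/(0.338·0.28) = 0.2411 kg (same uniform areal density).
Its moment of inertia about the rotation axis (parallel-axis theorem): I_hole = (1/2)mr² + md² = (1/2)(0.2411)(0.0678)² + (0.2411)(0.0669)² = 0.0016332 kg m^2.
Treating the hole as negative mass, I = I₀ − I_hole = 0.025365 − 0.0016332 = 0.023732 kg m^2.

0.0237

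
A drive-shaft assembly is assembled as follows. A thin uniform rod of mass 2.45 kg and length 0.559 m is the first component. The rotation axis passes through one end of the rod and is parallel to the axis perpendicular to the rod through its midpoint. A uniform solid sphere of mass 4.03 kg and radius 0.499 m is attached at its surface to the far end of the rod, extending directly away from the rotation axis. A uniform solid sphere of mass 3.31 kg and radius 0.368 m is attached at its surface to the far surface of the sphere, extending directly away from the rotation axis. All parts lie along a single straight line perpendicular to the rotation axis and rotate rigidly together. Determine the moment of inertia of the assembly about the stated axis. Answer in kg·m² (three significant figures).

Thin rod: I_cm = (1/12)ML² = (1/12)(2.45)(0.559)² = 0.063798 kg·m²; centre at d = 0.2795 m, so I = I_cm + Md² gives I = 0.063798 + (2.45)(0.2795)² = 0.25519 kg·m².
Solid sphere: I_cm = (2/5)MR² = (2/5)(4.03)(0.499)² = 0.40139 kg·m²; centre at d = 0.2795 + 0.2795 + 0.499 = 1.058 m, so I = I_cm + Md² gives I = 0.40139 + (4.03)(1.058)² = 4.9124 kg·m².
Solid sphere: I_cm = (2/5)MR² = (2/5)(3.31)(0.368)² = 0.1793 kg·m²; centre at d = 0.2795 + 0.2795 + 0.499 + 0.499 + 0.368 = 1.925 m, so I = I_cm + Md² gives I = 0.1793 + (3.31)(1.925)² = 12.445 kg·m².
Total I = 0.25519 + 4.9124 + 12.445 = 17.613 kg·m².

17.6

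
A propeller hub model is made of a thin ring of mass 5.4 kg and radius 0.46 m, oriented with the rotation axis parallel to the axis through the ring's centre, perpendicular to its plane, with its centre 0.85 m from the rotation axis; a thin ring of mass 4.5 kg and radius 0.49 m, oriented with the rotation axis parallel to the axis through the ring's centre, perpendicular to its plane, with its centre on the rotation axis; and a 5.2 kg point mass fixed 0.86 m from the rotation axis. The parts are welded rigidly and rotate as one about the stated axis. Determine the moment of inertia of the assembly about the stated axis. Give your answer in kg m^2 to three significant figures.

9.97

Thin ring: I_cm = MR² = (5.4)(0.46)² = 1.1426 kg m^2; centre at d = 0.85 m, so I = I_cm + Md² gives I = 1.1426 + (5.4)(0.85)² = 5.0441 kg m^2.
Thin ring: I_cm = MR² = (4.5)(0.49)² = 1.0804 kg m^2; axis through the centre, so I = 1.0804 kg m^2.
Point mass: I_cm = 0; centre at d = 0.86 m, so I = I_cm + Md² gives I = 0 + (5.2)(0.86)² = 3.8459 kg m^2.
Total I = 5.0441 + 1.0804 + 3.8459 = 9.9705 kg m^2.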